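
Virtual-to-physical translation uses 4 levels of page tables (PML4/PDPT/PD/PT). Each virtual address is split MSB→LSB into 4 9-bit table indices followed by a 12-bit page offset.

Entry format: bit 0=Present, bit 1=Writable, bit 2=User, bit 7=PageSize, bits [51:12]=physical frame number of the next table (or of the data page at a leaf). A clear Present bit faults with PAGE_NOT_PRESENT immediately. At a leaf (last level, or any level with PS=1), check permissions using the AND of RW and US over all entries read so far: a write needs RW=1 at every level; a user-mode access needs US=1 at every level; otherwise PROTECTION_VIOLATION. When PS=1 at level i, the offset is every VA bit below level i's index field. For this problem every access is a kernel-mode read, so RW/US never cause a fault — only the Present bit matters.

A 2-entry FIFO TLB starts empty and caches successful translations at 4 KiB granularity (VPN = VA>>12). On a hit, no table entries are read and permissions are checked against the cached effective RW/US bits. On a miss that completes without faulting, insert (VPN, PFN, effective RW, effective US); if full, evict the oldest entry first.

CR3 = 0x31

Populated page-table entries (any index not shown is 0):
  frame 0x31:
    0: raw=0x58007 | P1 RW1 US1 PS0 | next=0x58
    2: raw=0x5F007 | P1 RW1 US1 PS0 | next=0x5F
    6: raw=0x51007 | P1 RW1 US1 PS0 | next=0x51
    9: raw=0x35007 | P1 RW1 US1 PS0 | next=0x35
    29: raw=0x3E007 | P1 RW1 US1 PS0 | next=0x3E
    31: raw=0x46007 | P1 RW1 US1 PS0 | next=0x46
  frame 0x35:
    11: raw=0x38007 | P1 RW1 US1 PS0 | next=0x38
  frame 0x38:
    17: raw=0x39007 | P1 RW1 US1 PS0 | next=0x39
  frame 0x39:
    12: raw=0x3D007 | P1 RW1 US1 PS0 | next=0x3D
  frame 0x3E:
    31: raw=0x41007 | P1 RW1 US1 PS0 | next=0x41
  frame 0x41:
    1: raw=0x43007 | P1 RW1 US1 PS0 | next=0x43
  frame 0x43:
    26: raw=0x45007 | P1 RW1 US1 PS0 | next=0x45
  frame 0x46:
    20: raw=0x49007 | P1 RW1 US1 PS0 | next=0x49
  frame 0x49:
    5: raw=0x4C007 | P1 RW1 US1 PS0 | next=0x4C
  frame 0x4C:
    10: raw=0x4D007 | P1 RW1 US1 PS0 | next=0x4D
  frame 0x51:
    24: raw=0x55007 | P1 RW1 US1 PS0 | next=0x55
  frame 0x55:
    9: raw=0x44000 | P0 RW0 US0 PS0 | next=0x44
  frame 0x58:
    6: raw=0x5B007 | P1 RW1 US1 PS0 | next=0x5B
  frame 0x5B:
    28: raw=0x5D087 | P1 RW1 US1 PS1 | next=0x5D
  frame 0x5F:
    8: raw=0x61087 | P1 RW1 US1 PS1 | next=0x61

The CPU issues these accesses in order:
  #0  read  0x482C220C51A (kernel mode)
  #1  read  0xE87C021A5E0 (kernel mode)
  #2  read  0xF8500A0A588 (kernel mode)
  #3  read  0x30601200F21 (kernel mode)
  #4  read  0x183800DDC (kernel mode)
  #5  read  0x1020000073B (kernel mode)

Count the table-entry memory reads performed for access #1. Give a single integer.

Per-access translation:
#0 VA=0x482C220C51A (r,kernel):
  [0] read 0x31 idx=9: raw=0x35007 flags P=1 W=1 U=1 S=0
  [1] read 0x35 idx=11: raw=0x38007 flags P=1 W=1 U=1 S=0
  [2] read 0x38 idx=17: raw=0x39007 flags P=1 W=1 U=1 S=0
  [3] read 0x39 idx=12: raw=0x3D007 flags P=1 W=1 U=1 S=0
  ✓ 0x3D51A  — 4 lookups
#1 VA=0xE87C021A5E0 (r,kernel):
  [0] read 0x31 idx=29: raw=0x3E007 flags P=1 W=1 U=1 S=0
  [1] read 0x3E idx=31: raw=0x41007 flags P=1 W=1 U=1 S=0
  [2] read 0x41 idx=1: raw=0x43007 flags P=1 W=1 U=1 S=0
  [3] read 0x43 idx=26: raw=0x45007 flags P=1 W=1 U=1 S=0
  ✓ 0x455E0  — 4 lookups
#2 VA=0xF8500A0A588 (r,kernel):
  [0] read 0x31 idx=31: raw=0x46007 flags P=1 W=1 U=1 S=0
  [1] read 0x46 idx=20: raw=0x49007 flags P=1 W=1 U=1 S=0
  [2] read 0x49 idx=5: raw=0x4C007 flags P=1 W=1 U=1 S=0
  [3] read 0x4C idx=10: raw=0x4D007 flags P=1 W=1 U=1 S=0
  ✓ 0x4D588  — 4 lookups
#3 VA=0x30601200F21 (r,kernel):
  [0] read 0x31 idx=6: raw=0x51007 flags P=1 W=1 U=1 S=0
  [1] read 0x51 idx=24: raw=0x55007 flags P=1 W=1 U=1 S=0
  [2] read 0x55 idx=9: raw=0x44000 flags P=0 W=0 U=0 S=0
  → PAGE_NOT_PRESENT  (3 entries read)
#4 VA=0x183800DDC (r,kernel):
  [0] read 0x31 idx=0: raw=0x58007 flags P=1 W=1 U=1 S=0
  [1] read 0x58 idx=6: raw=0x5B007 flags P=1 W=1 U=1 S=0
  [2] read 0x5B idx=28: raw=0x5D087 flags P=1 W=1 U=1 S=1
  ✓ 0x5DDDC (huge @L2)  — 3 lookups
#5 VA=0x1020000073B (r,kernel):
  [0] read 0x31 idx=2: raw=0x5F007 flags P=1 W=1 U=1 S=0
  [1] read 0x5F idx=8: raw=0x61087 flags P=1 W=1 U=1 S=1
  ✓ 0x6173B (huge @L1)  — 2 lookups

Entries read for #1: 4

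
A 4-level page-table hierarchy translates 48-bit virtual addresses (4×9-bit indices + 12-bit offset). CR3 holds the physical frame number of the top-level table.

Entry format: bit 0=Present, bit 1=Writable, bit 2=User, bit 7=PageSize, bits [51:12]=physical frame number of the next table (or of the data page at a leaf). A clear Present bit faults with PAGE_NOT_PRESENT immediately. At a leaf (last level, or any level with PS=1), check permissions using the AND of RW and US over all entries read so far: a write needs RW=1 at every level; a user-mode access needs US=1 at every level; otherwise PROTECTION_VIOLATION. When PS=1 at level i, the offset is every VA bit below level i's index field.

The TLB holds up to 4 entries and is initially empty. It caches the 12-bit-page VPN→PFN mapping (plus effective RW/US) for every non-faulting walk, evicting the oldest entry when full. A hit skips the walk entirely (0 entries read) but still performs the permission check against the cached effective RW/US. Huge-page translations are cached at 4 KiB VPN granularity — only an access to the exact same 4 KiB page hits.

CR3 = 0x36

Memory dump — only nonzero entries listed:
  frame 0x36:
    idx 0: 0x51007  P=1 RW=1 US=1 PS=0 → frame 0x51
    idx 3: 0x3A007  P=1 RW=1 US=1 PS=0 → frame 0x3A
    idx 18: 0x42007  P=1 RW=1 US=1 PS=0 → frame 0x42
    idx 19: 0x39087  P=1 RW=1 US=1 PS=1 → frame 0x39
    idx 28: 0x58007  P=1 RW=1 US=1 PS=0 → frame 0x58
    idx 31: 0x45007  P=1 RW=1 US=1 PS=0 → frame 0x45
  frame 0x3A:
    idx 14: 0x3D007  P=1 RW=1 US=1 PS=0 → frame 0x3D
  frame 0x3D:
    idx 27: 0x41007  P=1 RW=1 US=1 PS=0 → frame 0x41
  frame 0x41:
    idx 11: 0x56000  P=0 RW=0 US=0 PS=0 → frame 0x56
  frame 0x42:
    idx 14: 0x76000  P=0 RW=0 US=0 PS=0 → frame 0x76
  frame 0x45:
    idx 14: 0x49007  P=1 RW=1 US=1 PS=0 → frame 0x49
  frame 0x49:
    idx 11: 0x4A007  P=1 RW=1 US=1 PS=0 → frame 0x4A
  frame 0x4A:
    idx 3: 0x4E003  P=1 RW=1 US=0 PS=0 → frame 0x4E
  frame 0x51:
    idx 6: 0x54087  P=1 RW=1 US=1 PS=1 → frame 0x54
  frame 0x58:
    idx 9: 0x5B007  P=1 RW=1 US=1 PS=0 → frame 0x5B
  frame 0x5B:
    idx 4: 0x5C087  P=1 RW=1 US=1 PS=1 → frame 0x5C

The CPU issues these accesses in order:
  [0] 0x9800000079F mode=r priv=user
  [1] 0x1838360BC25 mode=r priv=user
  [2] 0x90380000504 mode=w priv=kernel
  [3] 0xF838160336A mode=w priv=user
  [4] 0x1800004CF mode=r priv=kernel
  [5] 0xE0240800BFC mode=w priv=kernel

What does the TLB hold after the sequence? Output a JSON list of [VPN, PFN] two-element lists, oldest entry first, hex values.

Trace:
#0 VA=0x9800000079F (r,user):
  lvl0: tbl 0x36, slot 19 ⇒ 0x39087 (P1/RW1/US1/PS1)
  → PA=0x3979F (huge @L0)  (1 entries read)
#1 VA=0x1838360BC25 (r,user):
  lvl0: tbl 0x36, slot 3 ⇒ 0x3A007 (P1/RW1/US1/PS0)
  lvl1: tbl 0x3A, slot 14 ⇒ 0x3D007 (P1/RW1/US1/PS0)
  lvl2: tbl 0x3D, slot 27 ⇒ 0x41007 (P1/RW1/US1/PS0)
  lvl3: tbl 0x41, slot 11 ⇒ 0x56000 (P0/RW0/US0/PS0)
  → PAGE_NOT_PRESENT  (4 entries read)
#2 VA=0x90380000504 (w,kernel):
  lvl0: tbl 0x36, slot 18 ⇒ 0x42007 (P1/RW1/US1/PS0)
  lvl1: tbl 0x42, slot 14 ⇒ 0x76000 (P0/RW0/US0/PS0)
  → PAGE_NOT_PRESENT  (2 entries read)
#3 VA=0xF838160336A (w,user):
  lvl0: tbl 0x36, slot 31 ⇒ 0x45007 (P1/RW1/US1/PS0)
  lvl1: tbl 0x45, slot 14 ⇒ 0x49007 (P1/RW1/US1/PS0)
  lvl2: tbl 0x49, slot 11 ⇒ 0x4A007 (P1/RW1/US1/PS0)
  lvl3: tbl 0x4A, slot 3 ⇒ 0x4E003 (P1/RW1/US0/PS0)
  → PROTECTION_VIOLATION  (4 entries read)
#4 VA=0x1800004CF (r,kernel):
  lvl0: tbl 0x36, slot 0 ⇒ 0x51007 (P1/RW1/US1/PS0)
  lvl1: tbl 0x51, slot 6 ⇒ 0x54087 (P1/RW1/US1/PS1)
  → PA=0x544CF (huge @L1)  (2 entries read)
#5 VA=0xE0240800BFC (w,kernel):
  lvl0: tbl 0x36, slot 28 ⇒ 0x58007 (P1/RW1/US1/PS0)
  lvl1: tbl 0x58, slot 9 ⇒ 0x5B007 (P1/RW1/US1/PS0)
  lvl2: tbl 0x5B, slot 4 ⇒ 0x5C087 (P1/RW1/US1/PS1)
  → PA=0x5CBFC (huge @L2)  (3 entries read)

TLB: [["0x98000000", "0x39"], ["0x180000", "0x54"], ["0xE0240800", "0x5C"]]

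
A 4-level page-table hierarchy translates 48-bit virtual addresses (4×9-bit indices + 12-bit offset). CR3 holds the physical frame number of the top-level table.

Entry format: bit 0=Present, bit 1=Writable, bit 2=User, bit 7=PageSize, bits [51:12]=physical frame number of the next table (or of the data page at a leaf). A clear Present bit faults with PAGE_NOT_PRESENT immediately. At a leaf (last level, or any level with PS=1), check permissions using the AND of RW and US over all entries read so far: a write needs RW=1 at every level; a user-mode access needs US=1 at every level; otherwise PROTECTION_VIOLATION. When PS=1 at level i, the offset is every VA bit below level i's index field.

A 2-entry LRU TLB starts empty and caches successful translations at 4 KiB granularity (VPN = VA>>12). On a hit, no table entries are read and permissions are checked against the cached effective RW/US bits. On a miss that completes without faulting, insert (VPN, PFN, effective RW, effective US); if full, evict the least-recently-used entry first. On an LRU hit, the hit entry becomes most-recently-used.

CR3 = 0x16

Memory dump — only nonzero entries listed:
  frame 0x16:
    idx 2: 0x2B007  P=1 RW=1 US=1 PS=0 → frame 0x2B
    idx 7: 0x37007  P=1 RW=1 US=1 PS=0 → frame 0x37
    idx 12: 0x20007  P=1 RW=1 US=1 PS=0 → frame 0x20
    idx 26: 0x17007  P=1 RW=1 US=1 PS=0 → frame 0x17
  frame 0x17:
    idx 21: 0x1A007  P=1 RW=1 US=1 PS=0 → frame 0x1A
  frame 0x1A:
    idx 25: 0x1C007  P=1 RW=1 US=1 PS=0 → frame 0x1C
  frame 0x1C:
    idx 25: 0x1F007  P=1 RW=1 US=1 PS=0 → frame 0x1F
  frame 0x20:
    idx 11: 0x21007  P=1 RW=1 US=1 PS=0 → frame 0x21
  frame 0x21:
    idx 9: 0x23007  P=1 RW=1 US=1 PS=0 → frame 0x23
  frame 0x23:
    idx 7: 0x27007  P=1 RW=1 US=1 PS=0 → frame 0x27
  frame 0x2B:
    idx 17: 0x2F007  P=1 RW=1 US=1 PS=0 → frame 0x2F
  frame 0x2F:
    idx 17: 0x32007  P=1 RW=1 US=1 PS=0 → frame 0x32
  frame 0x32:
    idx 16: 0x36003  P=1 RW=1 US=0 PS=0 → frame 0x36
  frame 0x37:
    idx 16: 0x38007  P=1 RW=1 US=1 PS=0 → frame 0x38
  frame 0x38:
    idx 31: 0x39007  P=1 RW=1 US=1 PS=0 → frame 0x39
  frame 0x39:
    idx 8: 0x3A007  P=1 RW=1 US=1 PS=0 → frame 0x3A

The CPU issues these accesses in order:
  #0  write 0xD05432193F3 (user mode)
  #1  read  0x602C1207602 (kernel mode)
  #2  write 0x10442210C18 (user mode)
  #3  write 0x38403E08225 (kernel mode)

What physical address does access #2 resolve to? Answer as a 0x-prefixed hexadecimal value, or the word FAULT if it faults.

Per-access translation:
#0 VA=0xD05432193F3 (w,user):
  [0] read 0x16 idx=26: raw=0x17007 flags P=1 W=1 U=1 S=0
  [1] read 0x17 idx=21: raw=0x1A007 flags P=1 W=1 U=1 S=0
  [2] read 0x1A idx=25: raw=0x1C007 flags P=1 W=1 U=1 S=0
  [3] read 0x1C idx=25: raw=0x1F007 flags P=1 W=1 U=1 S=0
  → PA=0x1F3F3  (4 entries read)
#1 VA=0x602C1207602 (r,kernel):
  [0] read 0x16 idx=12: raw=0x20007 flags P=1 W=1 U=1 S=0
  [1] read 0x20 idx=11: raw=0x21007 flags P=1 W=1 U=1 S=0
  [2] read 0x21 idx=9: raw=0x23007 flags P=1 W=1 U=1 S=0
  [3] read 0x23 idx=7: raw=0x27007 flags P=1 W=1 U=1 S=0
  → PA=0x27602  (4 entries read)
#2 VA=0x10442210C18 (w,user):
  [0] read 0x16 idx=2: raw=0x2B007 flags P=1 W=1 U=1 S=0
  [1] read 0x2B idx=17: raw=0x2F007 flags P=1 W=1 U=1 S=0
  [2] read 0x2F idx=17: raw=0x32007 flags P=1 W=1 U=1 S=0
  [3] read 0x32 idx=16: raw=0x36003 flags P=1 W=1 U=0 S=0
  → PROTECTION_VIOLATION  (4 entries read)
#3 VA=0x38403E08225 (w,kernel):
  [0] read 0x16 idx=7: raw=0x37007 flags P=1 W=1 U=1 S=0
  [1] read 0x37 idx=16: raw=0x38007 flags P=1 W=1 U=1 S=0
  [2] read 0x38 idx=31: raw=0x39007 flags P=1 W=1 U=1 S=0
  [3] read 0x39 idx=8: raw=0x3A007 flags P=1 W=1 U=1 S=0
  → PA=0x3A225  (4 entries read)

Access #2 PA: FAULT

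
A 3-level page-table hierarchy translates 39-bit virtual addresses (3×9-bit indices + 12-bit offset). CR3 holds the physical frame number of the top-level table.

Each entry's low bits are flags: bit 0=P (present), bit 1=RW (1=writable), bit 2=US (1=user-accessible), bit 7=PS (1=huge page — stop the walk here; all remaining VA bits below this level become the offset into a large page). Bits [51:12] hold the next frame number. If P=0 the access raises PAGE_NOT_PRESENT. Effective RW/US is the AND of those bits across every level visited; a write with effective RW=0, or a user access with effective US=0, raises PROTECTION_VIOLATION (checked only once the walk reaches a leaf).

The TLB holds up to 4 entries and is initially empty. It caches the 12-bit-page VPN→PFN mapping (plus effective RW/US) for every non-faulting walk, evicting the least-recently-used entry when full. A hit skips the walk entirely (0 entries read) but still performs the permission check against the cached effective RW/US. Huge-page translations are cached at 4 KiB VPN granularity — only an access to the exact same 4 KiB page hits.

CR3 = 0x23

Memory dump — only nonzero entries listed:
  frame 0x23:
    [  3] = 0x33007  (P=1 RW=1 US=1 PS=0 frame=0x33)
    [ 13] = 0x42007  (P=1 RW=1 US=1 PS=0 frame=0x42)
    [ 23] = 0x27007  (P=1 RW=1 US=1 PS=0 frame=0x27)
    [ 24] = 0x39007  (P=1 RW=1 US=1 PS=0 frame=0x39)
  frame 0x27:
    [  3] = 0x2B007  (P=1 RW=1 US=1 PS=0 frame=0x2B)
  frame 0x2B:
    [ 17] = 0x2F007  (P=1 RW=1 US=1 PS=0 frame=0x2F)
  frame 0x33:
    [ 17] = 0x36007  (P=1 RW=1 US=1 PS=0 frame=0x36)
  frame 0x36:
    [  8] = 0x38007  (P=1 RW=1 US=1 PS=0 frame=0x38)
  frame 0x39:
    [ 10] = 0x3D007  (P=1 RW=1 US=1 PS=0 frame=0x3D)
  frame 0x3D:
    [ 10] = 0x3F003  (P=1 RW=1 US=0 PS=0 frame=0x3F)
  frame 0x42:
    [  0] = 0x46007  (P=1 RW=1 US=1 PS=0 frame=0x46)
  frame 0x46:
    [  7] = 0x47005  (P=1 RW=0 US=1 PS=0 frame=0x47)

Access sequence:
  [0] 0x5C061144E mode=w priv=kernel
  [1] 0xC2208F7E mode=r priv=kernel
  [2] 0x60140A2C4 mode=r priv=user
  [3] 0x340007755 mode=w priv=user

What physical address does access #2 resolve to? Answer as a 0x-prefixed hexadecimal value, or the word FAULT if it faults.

Trace:
#0 VA=0x5C061144E (w,kernel):
  L0 @0x23[23] → 0x27007  P=1,RW=1,US=1,PS=0
  L1 @0x27[3] → 0x2B007  P=1,RW=1,US=1,PS=0
  L2 @0x2B[17] → 0x2F007  P=1,RW=1,US=1,PS=0
  ✓ 0x2F44E  — 3 lookups
#1 VA=0xC2208F7E (r,kernel):
  L0 @0x23[3] → 0x33007  P=1,RW=1,US=1,PS=0
  L1 @0x33[17] → 0x36007  P=1,RW=1,US=1,PS=0
  L2 @0x36[8] → 0x38007  P=1,RW=1,US=1,PS=0
  ✓ 0x38F7E  — 3 lookups
#2 VA=0x60140A2C4 (r,user):
  L0 @0x23[24] → 0x39007  P=1,RW=1,US=1,PS=0
  L1 @0x39[10] → 0x3D007  P=1,RW=1,US=1,PS=0
  L2 @0x3D[10] → 0x3F003  P=1,RW=1,US=0,PS=0
  → PROTECTION_VIOLATION  (3 entries read)
#3 VA=0x340007755 (w,user):
  L0 @0x23[13] → 0x42007  P=1,RW=1,US=1,PS=0
  L1 @0x42[0] → 0x46007  P=1,RW=1,US=1,PS=0
  L2 @0x46[7] → 0x47005  P=1,RW=0,US=1,PS=0
  → PROTECTION_VIOLATION  (3 entries read)

Access #2 PA: FAULT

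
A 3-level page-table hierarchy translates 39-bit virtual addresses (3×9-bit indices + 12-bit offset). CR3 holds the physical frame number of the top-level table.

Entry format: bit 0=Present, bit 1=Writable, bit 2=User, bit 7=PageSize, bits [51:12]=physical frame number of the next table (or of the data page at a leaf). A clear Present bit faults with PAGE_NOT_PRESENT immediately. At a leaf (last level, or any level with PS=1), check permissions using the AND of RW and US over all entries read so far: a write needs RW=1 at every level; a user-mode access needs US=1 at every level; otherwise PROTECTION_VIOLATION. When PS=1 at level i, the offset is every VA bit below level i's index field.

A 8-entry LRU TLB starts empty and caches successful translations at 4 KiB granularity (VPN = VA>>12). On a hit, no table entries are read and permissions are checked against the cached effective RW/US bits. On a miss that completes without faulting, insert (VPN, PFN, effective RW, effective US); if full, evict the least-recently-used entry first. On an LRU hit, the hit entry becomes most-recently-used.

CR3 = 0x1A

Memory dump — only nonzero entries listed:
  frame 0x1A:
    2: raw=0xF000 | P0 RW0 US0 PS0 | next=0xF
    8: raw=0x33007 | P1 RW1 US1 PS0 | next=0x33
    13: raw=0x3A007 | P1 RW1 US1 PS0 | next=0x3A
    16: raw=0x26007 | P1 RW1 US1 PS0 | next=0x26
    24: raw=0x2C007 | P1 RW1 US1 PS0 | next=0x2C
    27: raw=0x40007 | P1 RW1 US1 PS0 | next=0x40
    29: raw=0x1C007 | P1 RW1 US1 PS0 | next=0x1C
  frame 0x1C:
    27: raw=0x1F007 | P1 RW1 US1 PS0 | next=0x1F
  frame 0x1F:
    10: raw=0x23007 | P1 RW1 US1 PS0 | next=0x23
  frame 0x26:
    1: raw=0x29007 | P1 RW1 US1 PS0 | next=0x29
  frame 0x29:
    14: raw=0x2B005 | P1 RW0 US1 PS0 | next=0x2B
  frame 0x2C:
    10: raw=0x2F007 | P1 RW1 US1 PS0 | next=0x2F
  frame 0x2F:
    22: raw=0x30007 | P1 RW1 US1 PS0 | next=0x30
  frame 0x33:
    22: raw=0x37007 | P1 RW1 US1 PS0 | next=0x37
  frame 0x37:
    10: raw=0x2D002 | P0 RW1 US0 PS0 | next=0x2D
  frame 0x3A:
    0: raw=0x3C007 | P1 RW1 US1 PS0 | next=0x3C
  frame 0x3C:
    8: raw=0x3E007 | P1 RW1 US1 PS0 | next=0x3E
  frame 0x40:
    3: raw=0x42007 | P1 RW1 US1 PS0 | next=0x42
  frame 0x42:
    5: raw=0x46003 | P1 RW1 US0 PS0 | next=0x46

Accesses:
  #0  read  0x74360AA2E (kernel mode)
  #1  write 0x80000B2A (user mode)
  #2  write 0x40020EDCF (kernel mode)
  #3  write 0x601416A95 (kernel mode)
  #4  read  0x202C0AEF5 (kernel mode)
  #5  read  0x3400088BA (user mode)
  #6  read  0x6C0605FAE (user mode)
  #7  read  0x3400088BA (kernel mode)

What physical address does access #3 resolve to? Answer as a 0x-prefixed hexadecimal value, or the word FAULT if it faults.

Walk each access:
#0 VA=0x74360AA2E (r,kernel):
  lvl0: tbl 0x1A, slot 29 ⇒ 0x1C007 (P1/RW1/US1/PS0)
  lvl1: tbl 0x1C, slot 27 ⇒ 0x1F007 (P1/RW1/US1/PS0)
  lvl2: tbl 0x1F, slot 10 ⇒ 0x23007 (P1/RW1/US1/PS0)
  ⇒ phys 0x23A2E  [3 reads]
#1 VA=0x80000B2A (w,user):
  lvl0: tbl 0x1A, slot 2 ⇒ 0xF000 (P0/RW0/US0/PS0)
  ✗ PAGE_NOT_PRESENT  [1 reads]
#2 VA=0x40020EDCF (w,kernel):
  lvl0: tbl 0x1A, slot 16 ⇒ 0x26007 (P1/RW1/US1/PS0)
  lvl1: tbl 0x26, slot 1 ⇒ 0x29007 (P1/RW1/US1/PS0)
  lvl2: tbl 0x29, slot 14 ⇒ 0x2B005 (P1/RW0/US1/PS0)
  ✗ PROTECTION_VIOLATION  [3 reads]
#3 VA=0x601416A95 (w,kernel):
  lvl0: tbl 0x1A, slot 24 ⇒ 0x2C007 (P1/RW1/US1/PS0)
  lvl1: tbl 0x2C, slot 10 ⇒ 0x2F007 (P1/RW1/US1/PS0)
  lvl2: tbl 0x2F, slot 22 ⇒ 0x30007 (P1/RW1/US1/PS0)
  ⇒ phys 0x30A95  [3 reads]
#4 VA=0x202C0AEF5 (r,kernel):
  lvl0: tbl 0x1A, slot 8 ⇒ 0x33007 (P1/RW1/US1/PS0)
  lvl1: tbl 0x33, slot 22 ⇒ 0x37007 (P1/RW1/US1/PS0)
  lvl2: tbl 0x37, slot 10 ⇒ 0x2D002 (P0/RW1/US0/PS0)
  ✗ PAGE_NOT_PRESENT  [3 reads]
#5 VA=0x3400088BA (r,user):
  lvl0: tbl 0x1A, slot 13 ⇒ 0x3A007 (P1/RW1/US1/PS0)
  lvl1: tbl 0x3A, slot 0 ⇒ 0x3C007 (P1/RW1/US1/PS0)
  lvl2: tbl 0x3C, slot 8 ⇒ 0x3E007 (P1/RW1/US1/PS0)
  ⇒ phys 0x3E8BA  [3 reads]
#6 VA=0x6C0605FAE (r,user):
  lvl0: tbl 0x1A, slot 27 ⇒ 0x40007 (P1/RW1/US1/PS0)
  lvl1: tbl 0x40, slot 3 ⇒ 0x42007 (P1/RW1/US1/PS0)
  lvl2: tbl 0x42, slot 5 ⇒ 0x46003 (P1/RW1/US0/PS0)
  ✗ PROTECTION_VIOLATION  [3 reads]
#7 VA=0x3400088BA (r,kernel):
  TLB hit vpn=0x340008 → PA=0x3E8BA

Access #3 PA: 0x30A95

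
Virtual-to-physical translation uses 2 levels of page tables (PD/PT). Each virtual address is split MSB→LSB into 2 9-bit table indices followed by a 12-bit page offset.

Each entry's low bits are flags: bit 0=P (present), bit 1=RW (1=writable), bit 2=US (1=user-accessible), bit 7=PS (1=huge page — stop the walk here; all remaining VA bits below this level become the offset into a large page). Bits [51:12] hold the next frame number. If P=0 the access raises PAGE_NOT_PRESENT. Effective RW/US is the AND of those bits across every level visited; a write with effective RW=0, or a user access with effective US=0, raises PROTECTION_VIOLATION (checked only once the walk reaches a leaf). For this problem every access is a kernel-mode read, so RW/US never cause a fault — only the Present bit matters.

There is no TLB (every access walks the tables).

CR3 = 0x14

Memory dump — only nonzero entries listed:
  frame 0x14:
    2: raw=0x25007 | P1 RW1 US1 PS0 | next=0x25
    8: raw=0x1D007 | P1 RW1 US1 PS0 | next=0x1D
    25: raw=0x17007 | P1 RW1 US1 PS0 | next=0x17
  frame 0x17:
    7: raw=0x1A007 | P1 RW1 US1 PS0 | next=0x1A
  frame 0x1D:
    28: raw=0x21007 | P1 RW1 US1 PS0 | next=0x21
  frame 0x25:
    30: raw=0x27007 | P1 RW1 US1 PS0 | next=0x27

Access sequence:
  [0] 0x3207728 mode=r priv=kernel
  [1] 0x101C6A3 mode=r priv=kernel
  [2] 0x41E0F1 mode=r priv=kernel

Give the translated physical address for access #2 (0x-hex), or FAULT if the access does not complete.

Trace:
#0 VA=0x3207728 (r,kernel):
  L0: frame=0x14 idx=25 entry=0x17007 [P=1 RW=1 US=1 PS=0]
  L1: frame=0x17 idx=7 entry=0x1A007 [P=1 RW=1 US=1 PS=0]
  ✓ 0x1A728  — 2 lookups
#1 VA=0x101C6A3 (r,kernel):
  L0: frame=0x14 idx=8 entry=0x1D007 [P=1 RW=1 US=1 PS=0]
  L1: frame=0x1D idx=28 entry=0x21007 [P=1 RW=1 US=1 PS=0]
  ✓ 0x216A3  — 2 lookups
#2 VA=0x41E0F1 (r,kernel):
  L0: frame=0x14 idx=2 entry=0x25007 [P=1 RW=1 US=1 PS=0]
  L1: frame=0x25 idx=30 entry=0x27007 [P=1 RW=1 US=1 PS=0]
  ✓ 0x270F1  — 2 lookups

Access #2 PA: 0x270F1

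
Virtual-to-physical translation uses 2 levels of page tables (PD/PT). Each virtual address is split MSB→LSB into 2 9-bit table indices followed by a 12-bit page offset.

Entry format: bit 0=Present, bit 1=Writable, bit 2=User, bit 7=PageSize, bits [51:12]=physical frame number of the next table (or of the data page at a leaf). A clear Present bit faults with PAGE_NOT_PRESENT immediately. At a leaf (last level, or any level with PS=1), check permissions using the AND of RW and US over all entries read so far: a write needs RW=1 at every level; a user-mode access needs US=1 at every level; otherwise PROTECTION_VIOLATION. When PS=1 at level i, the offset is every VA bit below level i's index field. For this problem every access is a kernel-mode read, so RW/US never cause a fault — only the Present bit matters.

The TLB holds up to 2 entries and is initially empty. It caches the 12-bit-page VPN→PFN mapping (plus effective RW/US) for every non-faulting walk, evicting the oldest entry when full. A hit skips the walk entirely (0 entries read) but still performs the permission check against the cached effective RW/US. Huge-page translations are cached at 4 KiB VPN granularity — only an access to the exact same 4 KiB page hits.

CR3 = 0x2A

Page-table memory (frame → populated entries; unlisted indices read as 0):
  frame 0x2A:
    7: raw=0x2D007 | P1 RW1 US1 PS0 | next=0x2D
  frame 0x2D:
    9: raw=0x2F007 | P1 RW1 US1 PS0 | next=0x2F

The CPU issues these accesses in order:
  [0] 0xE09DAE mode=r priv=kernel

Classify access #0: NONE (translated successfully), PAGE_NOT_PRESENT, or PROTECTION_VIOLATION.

Walk each access:
#0 VA=0xE09DAE (r,kernel):
  L0 @0x2A[7] → 0x2D007  P=1,RW=1,US=1,PS=0
  L1 @0x2D[9] → 0x2F007  P=1,RW=1,US=1,PS=0
  → PA=0x2FDAE  (2 entries read)

Access #0 fault: NONE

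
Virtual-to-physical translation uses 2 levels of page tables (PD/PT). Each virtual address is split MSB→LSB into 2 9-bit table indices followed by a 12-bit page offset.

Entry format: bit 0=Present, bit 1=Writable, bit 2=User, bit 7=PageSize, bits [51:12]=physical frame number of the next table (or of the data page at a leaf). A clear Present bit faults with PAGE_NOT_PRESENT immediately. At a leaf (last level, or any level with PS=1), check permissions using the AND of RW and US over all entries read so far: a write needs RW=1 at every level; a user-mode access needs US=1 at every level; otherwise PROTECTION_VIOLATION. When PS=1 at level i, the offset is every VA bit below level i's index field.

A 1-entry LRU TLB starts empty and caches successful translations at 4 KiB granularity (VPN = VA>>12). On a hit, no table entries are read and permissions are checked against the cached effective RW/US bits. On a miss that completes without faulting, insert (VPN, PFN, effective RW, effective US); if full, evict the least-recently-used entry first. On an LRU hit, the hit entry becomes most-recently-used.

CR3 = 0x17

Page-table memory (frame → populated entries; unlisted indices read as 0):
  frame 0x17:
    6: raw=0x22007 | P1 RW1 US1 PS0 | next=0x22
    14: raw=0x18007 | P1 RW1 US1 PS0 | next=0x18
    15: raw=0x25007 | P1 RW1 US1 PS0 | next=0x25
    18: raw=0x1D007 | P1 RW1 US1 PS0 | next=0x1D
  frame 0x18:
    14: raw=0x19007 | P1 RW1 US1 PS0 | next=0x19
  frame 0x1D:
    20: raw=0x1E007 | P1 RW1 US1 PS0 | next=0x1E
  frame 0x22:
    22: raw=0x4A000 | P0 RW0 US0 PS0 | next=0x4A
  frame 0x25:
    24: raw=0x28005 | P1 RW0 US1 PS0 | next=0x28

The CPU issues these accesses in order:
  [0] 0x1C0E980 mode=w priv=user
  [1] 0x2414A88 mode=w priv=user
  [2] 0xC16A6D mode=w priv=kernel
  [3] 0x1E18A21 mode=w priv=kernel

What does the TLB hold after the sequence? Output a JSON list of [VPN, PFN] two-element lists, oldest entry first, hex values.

Per-access translation:
#0 VA=0x1C0E980 (w,user):
  [0] read 0x17 idx=14: raw=0x18007 flags P=1 W=1 U=1 S=0
  [1] read 0x18 idx=14: raw=0x19007 flags P=1 W=1 U=1 S=0
  ⇒ phys 0x19980  [2 reads]
#1 VA=0x2414A88 (w,user):
  [0] read 0x17 idx=18: raw=0x1D007 flags P=1 W=1 U=1 S=0
  [1] read 0x1D idx=20: raw=0x1E007 flags P=1 W=1 U=1 S=0
  ⇒ phys 0x1EA88  [2 reads]
#2 VA=0xC16A6D (w,kernel):
  [0] read 0x17 idx=6: raw=0x22007 flags P=1 W=1 U=1 S=0
  [1] read 0x22 idx=22: raw=0x4A000 flags P=0 W=0 U=0 S=0
  ✗ PAGE_NOT_PRESENT  [2 reads]
#3 VA=0x1E18A21 (w,kernel):
  [0] read 0x17 idx=15: raw=0x25007 flags P=1 W=1 U=1 S=0
  [1] read 0x25 idx=24: raw=0x28005 flags P=1 W=0 U=1 S=0
  ✗ PROTECTION_VIOLATION  [2 reads]

TLB: [["0x2414", "0x1E"]]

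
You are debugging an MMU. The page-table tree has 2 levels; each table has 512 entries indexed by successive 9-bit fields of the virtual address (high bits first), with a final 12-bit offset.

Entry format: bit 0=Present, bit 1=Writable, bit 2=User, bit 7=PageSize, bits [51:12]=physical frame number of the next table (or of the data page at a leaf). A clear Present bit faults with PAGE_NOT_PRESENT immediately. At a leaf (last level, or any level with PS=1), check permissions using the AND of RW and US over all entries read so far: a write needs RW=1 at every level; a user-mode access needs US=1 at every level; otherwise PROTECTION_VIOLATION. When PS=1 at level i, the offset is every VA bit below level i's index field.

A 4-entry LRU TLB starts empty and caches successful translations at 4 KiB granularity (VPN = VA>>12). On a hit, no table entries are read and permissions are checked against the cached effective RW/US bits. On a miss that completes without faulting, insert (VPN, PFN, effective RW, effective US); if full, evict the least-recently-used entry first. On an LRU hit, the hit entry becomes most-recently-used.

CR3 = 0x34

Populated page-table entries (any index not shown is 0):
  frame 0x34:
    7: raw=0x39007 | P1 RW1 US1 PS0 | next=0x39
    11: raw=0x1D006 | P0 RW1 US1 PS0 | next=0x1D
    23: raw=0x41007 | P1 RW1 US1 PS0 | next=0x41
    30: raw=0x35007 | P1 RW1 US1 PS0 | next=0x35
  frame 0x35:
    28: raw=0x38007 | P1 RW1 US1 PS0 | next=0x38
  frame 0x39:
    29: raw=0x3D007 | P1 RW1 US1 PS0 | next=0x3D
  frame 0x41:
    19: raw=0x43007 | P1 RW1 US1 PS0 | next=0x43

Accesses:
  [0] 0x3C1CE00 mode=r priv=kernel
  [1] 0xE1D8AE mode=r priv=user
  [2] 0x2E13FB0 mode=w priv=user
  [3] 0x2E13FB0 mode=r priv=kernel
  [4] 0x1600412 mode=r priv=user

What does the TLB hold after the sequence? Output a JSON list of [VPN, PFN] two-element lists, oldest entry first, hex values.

Per-access translation:
#0 VA=0x3C1CE00 (r,kernel):
  L0: frame=0x34 idx=30 entry=0x35007 [P=1 RW=1 US=1 PS=0]
  L1: frame=0x35 idx=28 entry=0x38007 [P=1 RW=1 US=1 PS=0]
  ✓ 0x38E00  — 2 lookups
#1 VA=0xE1D8AE (r,user):
  L0: frame=0x34 idx=7 entry=0x39007 [P=1 RW=1 US=1 PS=0]
  L1: frame=0x39 idx=29 entry=0x3D007 [P=1 RW=1 US=1 PS=0]
  ✓ 0x3D8AE  — 2 lookups
#2 VA=0x2E13FB0 (w,user):
  L0: frame=0x34 idx=23 entry=0x41007 [P=1 RW=1 US=1 PS=0]
  L1: frame=0x41 idx=19 entry=0x43007 [P=1 RW=1 US=1 PS=0]
  ✓ 0x43FB0  — 2 lookups
#3 VA=0x2E13FB0 (r,kernel):
  TLB hit vpn=0x2E13 → PA=0x43FB0
#4 VA=0x1600412 (r,user):
  L0: frame=0x34 idx=11 entry=0x1D006 [P=0 RW=1 US=1 PS=0]
  ✗ PAGE_NOT_PRESENT  [1 reads]

TLB: [["0x3C1C", "0x38"], ["0xE1D", "0x3D"], ["0x2E13", "0x43"]]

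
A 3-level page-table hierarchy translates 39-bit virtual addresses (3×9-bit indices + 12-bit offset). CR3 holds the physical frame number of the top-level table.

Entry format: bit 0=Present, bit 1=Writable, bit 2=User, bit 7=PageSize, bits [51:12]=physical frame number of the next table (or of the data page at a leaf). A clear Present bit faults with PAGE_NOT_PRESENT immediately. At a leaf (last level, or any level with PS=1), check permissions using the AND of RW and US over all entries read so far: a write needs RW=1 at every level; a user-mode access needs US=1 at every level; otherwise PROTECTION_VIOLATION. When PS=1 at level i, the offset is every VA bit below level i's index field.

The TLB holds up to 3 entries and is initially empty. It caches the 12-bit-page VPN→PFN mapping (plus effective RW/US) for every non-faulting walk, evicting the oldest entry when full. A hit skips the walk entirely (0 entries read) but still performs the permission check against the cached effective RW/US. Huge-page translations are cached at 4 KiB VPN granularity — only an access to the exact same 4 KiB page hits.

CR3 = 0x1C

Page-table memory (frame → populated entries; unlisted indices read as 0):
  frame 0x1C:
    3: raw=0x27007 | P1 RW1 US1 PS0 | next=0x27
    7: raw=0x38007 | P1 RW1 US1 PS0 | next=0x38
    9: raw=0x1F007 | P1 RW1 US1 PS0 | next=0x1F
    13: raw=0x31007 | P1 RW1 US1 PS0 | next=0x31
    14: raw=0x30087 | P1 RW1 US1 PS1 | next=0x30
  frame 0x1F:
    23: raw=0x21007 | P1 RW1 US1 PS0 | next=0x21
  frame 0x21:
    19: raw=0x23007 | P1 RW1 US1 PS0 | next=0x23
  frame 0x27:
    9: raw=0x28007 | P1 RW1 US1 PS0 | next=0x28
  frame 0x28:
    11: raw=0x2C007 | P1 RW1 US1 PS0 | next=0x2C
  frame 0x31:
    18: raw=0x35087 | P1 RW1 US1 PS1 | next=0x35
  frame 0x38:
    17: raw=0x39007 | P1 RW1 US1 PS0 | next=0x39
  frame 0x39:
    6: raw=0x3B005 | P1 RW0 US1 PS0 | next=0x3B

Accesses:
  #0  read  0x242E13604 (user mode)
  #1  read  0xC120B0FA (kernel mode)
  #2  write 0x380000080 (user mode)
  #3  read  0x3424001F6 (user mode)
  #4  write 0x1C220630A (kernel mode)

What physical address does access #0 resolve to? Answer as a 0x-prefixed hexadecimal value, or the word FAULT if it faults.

Per-access translation:
#0 VA=0x242E13604 (r,user):
  lvl0: tbl 0x1C, slot 9 ⇒ 0x1F007 (P1/RW1/US1/PS0)
  lvl1: tbl 0x1F, slot 23 ⇒ 0x21007 (P1/RW1/US1/PS0)
  lvl2: tbl 0x21, slot 19 ⇒ 0x23007 (P1/RW1/US1/PS0)
  ✓ 0x23604  — 3 lookups
#1 VA=0xC120B0FA (r,kernel):
  lvl0: tbl 0x1C, slot 3 ⇒ 0x27007 (P1/RW1/US1/PS0)
  lvl1: tbl 0x27, slot 9 ⇒ 0x28007 (P1/RW1/US1/PS0)
  lvl2: tbl 0x28, slot 11 ⇒ 0x2C007 (P1/RW1/US1/PS0)
  ✓ 0x2C0FA  — 3 lookups
#2 VA=0x380000080 (w,user):
  lvl0: tbl 0x1C, slot 14 ⇒ 0x30087 (P1/RW1/US1/PS1)
  ✓ 0x30080 (huge @L0)  — 1 lookups
#3 VA=0x3424001F6 (r,user):
  lvl0: tbl 0x1C, slot 13 ⇒ 0x31007 (P1/RW1/US1/PS0)
  lvl1: tbl 0x31, slot 18 ⇒ 0x35087 (P1/RW1/US1/PS1)
  ✓ 0x351F6 (huge @L1)  — 2 lookups
#4 VA=0x1C220630A (w,kernel):
  lvl0: tbl 0x1C, slot 7 ⇒ 0x38007 (P1/RW1/US1/PS0)
  lvl1: tbl 0x38, slot 17 ⇒ 0x39007 (P1/RW1/US1/PS0)
  lvl2: tbl 0x39, slot 6 ⇒ 0x3B005 (P1/RW0/US1/PS0)
  → PROTECTION_VIOLATION  (3 entries read)

Access #0 PA: 0x23604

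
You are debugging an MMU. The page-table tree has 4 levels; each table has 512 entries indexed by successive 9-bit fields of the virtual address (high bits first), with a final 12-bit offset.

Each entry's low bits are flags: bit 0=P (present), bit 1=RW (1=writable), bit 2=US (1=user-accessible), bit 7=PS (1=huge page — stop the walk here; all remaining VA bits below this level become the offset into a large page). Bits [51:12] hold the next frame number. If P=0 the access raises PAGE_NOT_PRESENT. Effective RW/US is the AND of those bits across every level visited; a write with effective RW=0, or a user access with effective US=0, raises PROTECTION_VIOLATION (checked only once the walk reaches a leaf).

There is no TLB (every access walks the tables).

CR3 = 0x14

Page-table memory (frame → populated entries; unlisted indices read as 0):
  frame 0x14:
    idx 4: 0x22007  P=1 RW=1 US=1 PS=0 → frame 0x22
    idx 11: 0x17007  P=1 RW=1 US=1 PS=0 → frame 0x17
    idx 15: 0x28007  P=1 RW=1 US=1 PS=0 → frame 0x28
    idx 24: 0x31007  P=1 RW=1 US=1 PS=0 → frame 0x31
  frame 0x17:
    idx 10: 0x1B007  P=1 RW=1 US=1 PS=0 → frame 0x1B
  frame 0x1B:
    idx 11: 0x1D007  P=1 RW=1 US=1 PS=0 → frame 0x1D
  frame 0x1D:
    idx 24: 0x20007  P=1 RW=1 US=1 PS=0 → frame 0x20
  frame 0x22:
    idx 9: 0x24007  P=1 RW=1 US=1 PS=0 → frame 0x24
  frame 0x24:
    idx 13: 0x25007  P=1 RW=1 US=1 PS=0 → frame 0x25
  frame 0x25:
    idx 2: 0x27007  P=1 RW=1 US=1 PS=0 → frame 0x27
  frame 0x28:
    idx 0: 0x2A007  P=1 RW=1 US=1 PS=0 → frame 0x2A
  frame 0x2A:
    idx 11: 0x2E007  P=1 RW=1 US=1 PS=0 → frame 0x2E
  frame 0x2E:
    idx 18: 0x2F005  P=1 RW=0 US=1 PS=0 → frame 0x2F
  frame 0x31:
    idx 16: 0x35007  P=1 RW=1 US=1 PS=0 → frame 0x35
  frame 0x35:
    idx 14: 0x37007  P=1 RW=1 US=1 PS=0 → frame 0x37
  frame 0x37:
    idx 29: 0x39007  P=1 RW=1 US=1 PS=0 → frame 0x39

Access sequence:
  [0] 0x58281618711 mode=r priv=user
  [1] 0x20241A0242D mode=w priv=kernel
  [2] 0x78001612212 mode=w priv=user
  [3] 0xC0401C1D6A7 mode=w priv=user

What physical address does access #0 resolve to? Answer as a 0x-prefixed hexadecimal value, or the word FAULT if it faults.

Per-access translation:
#0 VA=0x58281618711 (r,user):
  lvl0: tbl 0x14, slot 11 ⇒ 0x17007 (P1/RW1/US1/PS0)
  lvl1: tbl 0x17, slot 10 ⇒ 0x1B007 (P1/RW1/US1/PS0)
  lvl2: tbl 0x1B, slot 11 ⇒ 0x1D007 (P1/RW1/US1/PS0)
  lvl3: tbl 0x1D, slot 24 ⇒ 0x20007 (P1/RW1/US1/PS0)
  ✓ 0x20711  — 4 lookups
#1 VA=0x20241A0242D (w,kernel):
  lvl0: tbl 0x14, slot 4 ⇒ 0x22007 (P1/RW1/US1/PS0)
  lvl1: tbl 0x22, slot 9 ⇒ 0x24007 (P1/RW1/US1/PS0)
  lvl2: tbl 0x24, slot 13 ⇒ 0x25007 (P1/RW1/US1/PS0)
  lvl3: tbl 0x25, slot 2 ⇒ 0x27007 (P1/RW1/US1/PS0)
  ✓ 0x2742D  — 4 lookups
#2 VA=0x78001612212 (w,user):
  lvl0: tbl 0x14, slot 15 ⇒ 0x28007 (P1/RW1/US1/PS0)
  lvl1: tbl 0x28, slot 0 ⇒ 0x2A007 (P1/RW1/US1/PS0)
  lvl2: tbl 0x2A, slot 11 ⇒ 0x2E007 (P1/RW1/US1/PS0)
  lvl3: tbl 0x2E, slot 18 ⇒ 0x2F005 (P1/RW0/US1/PS0)
  ⇒ fault: PROTECTION_VIOLATION  — 4 lookups
#3 VA=0xC0401C1D6A7 (w,user):
  lvl0: tbl 0x14, slot 24 ⇒ 0x31007 (P1/RW1/US1/PS0)
  lvl1: tbl 0x31, slot 16 ⇒ 0x35007 (P1/RW1/US1/PS0)
  lvl2: tbl 0x35, slot 14 ⇒ 0x37007 (P1/RW1/US1/PS0)
  lvl3: tbl 0x37, slot 29 ⇒ 0x39007 (P1/RW1/US1/PS0)
  ✓ 0x396A7  — 4 lookups

Access #0 PA: 0x20711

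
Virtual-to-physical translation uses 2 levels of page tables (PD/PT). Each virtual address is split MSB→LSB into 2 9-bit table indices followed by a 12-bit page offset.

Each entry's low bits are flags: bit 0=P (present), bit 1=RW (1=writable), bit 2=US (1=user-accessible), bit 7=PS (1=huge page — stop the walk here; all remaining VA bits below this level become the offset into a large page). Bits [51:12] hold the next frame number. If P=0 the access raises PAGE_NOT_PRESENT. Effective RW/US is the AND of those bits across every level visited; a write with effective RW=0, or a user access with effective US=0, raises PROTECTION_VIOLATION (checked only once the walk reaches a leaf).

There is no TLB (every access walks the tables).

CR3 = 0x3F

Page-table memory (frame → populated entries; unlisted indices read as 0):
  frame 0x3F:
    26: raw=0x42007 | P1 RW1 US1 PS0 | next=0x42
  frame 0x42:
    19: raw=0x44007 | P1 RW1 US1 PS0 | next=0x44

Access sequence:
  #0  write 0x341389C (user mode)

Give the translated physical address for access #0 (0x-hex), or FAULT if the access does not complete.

Trace:
#0 VA=0x341389C (w,user):
  L0 @0x3F[26] → 0x42007  P=1,RW=1,US=1,PS=0
  L1 @0x42[19] → 0x44007  P=1,RW=1,US=1,PS=0
  ⇒ phys 0x4489C  [2 reads]

Access #0 PA: 0x4489C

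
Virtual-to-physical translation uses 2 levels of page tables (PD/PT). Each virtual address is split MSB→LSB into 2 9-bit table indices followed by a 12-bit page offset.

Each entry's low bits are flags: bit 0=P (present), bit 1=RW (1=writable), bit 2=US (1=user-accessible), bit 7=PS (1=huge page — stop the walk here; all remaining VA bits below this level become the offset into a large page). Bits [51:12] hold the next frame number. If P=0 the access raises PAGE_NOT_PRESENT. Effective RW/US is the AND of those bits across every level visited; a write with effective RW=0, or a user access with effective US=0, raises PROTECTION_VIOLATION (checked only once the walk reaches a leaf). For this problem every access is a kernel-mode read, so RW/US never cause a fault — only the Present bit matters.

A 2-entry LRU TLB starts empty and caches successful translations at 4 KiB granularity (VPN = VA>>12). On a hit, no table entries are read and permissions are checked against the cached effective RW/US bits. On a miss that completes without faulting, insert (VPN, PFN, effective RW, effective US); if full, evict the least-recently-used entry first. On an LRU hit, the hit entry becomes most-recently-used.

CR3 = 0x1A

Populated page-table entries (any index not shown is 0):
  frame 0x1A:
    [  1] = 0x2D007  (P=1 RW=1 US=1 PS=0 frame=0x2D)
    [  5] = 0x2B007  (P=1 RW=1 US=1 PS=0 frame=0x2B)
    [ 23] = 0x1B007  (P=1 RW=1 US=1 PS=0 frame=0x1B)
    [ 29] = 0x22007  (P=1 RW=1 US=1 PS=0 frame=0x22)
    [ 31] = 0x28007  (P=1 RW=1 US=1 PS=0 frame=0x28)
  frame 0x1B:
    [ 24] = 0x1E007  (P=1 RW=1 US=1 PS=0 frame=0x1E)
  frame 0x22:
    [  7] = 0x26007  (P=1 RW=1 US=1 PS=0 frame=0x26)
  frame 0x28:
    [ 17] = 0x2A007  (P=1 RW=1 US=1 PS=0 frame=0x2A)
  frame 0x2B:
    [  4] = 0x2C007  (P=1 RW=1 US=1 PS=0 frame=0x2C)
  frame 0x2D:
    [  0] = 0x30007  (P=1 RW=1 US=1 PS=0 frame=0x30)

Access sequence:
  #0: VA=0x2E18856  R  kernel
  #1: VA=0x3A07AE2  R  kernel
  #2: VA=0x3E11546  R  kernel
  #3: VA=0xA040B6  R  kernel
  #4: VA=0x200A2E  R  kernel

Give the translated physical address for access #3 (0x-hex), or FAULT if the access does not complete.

Per-access translation:
#0 VA=0x2E18856 (r,kernel):
  L0: frame=0x1A idx=23 entry=0x1B007 [P=1 RW=1 US=1 PS=0]
  L1: frame=0x1B idx=24 entry=0x1E007 [P=1 RW=1 US=1 PS=0]
  ✓ 0x1E856  — 2 lookups
#1 VA=0x3A07AE2 (r,kernel):
  L0: frame=0x1A idx=29 entry=0x22007 [P=1 RW=1 US=1 PS=0]
  L1: frame=0x22 idx=7 entry=0x26007 [P=1 RW=1 US=1 PS=0]
  ✓ 0x26AE2  — 2 lookups
#2 VA=0x3E11546 (r,kernel):
  L0: frame=0x1A idx=31 entry=0x28007 [P=1 RW=1 US=1 PS=0]
  L1: frame=0x28 idx=17 entry=0x2A007 [P=1 RW=1 US=1 PS=0]
  ✓ 0x2A546  — 2 lookups
#3 VA=0xA040B6 (r,kernel):
  L0: frame=0x1A idx=5 entry=0x2B007 [P=1 RW=1 US=1 PS=0]
  L1: frame=0x2B idx=4 entry=0x2C007 [P=1 RW=1 US=1 PS=0]
  ✓ 0x2C0B6  — 2 lookups
#4 VA=0x200A2E (r,kernel):
  L0: frame=0x1A idx=1 entry=0x2D007 [P=1 RW=1 US=1 PS=0]
  L1: frame=0x2D idx=0 entry=0x30007 [P=1 RW=1 US=1 PS=0]
  ✓ 0x30A2E  — 2 lookups

Access #3 PA: 0x2C0B6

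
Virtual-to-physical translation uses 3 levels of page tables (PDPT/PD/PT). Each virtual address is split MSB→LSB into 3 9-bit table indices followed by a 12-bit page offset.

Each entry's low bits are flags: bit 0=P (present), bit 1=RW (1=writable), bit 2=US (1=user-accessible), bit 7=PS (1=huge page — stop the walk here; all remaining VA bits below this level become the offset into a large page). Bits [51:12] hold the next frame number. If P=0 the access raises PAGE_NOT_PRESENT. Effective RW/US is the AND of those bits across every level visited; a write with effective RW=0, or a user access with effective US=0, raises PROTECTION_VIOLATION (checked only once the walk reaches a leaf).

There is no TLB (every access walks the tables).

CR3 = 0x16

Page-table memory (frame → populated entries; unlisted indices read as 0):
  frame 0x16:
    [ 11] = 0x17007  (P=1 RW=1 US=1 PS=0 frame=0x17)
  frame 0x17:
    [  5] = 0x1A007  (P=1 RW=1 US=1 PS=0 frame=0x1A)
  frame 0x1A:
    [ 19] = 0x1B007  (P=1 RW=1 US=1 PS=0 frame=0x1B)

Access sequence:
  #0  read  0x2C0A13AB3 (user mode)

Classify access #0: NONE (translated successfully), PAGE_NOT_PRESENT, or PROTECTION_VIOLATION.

Trace:
#0 VA=0x2C0A13AB3 (r,user):
  [0] read 0x16 idx=11: raw=0x17007 flags P=1 W=1 U=1 S=0
  [1] read 0x17 idx=5: raw=0x1A007 flags P=1 W=1 U=1 S=0
  [2] read 0x1A idx=19: raw=0x1B007 flags P=1 W=1 U=1 S=0
  → PA=0x1BAB3  (3 entries read)

Access #0 fault: NONE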